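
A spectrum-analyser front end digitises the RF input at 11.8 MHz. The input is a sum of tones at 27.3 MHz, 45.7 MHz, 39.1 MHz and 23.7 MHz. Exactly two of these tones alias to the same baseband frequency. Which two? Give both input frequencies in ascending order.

fs/2 = 5.9 MHz.
27.3 MHz mod fs = 3.7 MHz.
3.7 MHz ≤ fs/2 = 5.9 MHz, appears at 3.7 MHz.
45.7 MHz mod fs = 10.3 MHz.
10.3 MHz > fs/2 = 5.9 MHz, folds to fs − 10.3 MHz = 1.5 MHz.
39.1 MHz mod fs = 3.7 MHz.
3.7 MHz ≤ fs/2 = 5.9 MHz, appears at 3.7 MHz.
23.7 MHz mod fs = 0.1 MHz.
0.1 MHz ≤ fs/2 = 5.9 MHz, appears at 0.1 MHz.
27.3 MHz and 39.1 MHz both map to 3.7 MHz.

27.3 MHz, 39.1 MHz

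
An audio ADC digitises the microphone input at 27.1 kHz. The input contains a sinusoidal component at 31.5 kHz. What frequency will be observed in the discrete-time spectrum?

31.5 kHz mod fs = 4.4 kHz.
4.4 kHz ≤ fs/2 = 13.55 kHz, appears at 4.4 kHz.

4.4 kHz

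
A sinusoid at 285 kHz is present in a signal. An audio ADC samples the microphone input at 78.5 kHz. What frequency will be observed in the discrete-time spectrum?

29 kHz

285 kHz mod fs = 49.5 kHz.
49.5 kHz > fs/2 = 39.25 kHz, folds to fs − 49.5 kHz = 29 kHz.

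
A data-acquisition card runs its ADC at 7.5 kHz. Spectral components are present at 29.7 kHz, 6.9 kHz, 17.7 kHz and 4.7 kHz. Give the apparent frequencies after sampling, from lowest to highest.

0.3 kHz, 0.6 kHz, 2.7 kHz, 2.8 kHz

fs/2 = 3.75 kHz.
29.7 kHz mod fs = 7.2 kHz.
7.2 kHz > fs/2 = 3.75 kHz, folds to fs − 7.2 kHz = 0.3 kHz.
6.9 kHz > fs/2 = 3.75 kHz, folds to fs − 6.9 kHz = 0.6 kHz.
17.7 kHz mod fs = 2.7 kHz.
2.7 kHz ≤ fs/2 = 3.75 kHz, appears at 2.7 kHz.
4.7 kHz > fs/2 = 3.75 kHz, folds to fs − 4.7 kHz = 2.8 kHz.
Distinct values: {0.3 kHz, 0.6 kHz, 2.7 kHz, 2.8 kHz}.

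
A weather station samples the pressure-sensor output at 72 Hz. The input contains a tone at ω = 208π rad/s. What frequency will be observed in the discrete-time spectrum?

ω = 208π rad/s → f = ω/(2π) = 104 Hz.
104 Hz mod fs = 32 Hz.
32 Hz ≤ fs/2 = 36 Hz, appears at 32 Hz.

32 Hz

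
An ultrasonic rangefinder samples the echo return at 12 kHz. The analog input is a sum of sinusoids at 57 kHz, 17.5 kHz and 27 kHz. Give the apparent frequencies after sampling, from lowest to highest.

3 kHz, 5.5 kHz

fs/2 = 6 kHz.
57 kHz mod fs = 9 kHz.
9 kHz > fs/2 = 6 kHz, folds to fs − 9 kHz = 3 kHz.
17.5 kHz mod fs = 5.5 kHz.
5.5 kHz ≤ fs/2 = 6 kHz, appears at 5.5 kHz.
27 kHz mod fs = 3 kHz.
3 kHz ≤ fs/2 = 6 kHz, appears at 3 kHz.
Distinct values: {3 kHz, 5.5 kHz}.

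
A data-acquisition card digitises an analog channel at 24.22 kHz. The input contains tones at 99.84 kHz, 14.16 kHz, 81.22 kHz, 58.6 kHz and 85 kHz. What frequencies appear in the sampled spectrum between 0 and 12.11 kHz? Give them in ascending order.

fs/2 = 12.11 kHz.
99.84 kHz mod fs = 2.96 kHz.
2.96 kHz ≤ fs/2 = 12.11 kHz, appears at 2.96 kHz.
14.16 kHz > fs/2 = 12.11 kHz, folds to fs − 14.16 kHz = 10.06 kHz.
81.22 kHz mod fs = 8.56 kHz.
8.56 kHz ≤ fs/2 = 12.11 kHz, appears at 8.56 kHz.
58.6 kHz mod fs = 10.16 kHz.
10.16 kHz ≤ fs/2 = 12.11 kHz, appears at 10.16 kHz.
85 kHz mod fs = 12.34 kHz.
12.34 kHz > fs/2 = 12.11 kHz, folds to fs − 12.34 kHz = 11.88 kHz.
Distinct values: {2.96 kHz, 8.56 kHz, 10.06 kHz, 10.16 kHz, 11.88 kHz}.

2.96 kHz, 8.56 kHz, 10.06 kHz, 10.16 kHz, 11.88 kHz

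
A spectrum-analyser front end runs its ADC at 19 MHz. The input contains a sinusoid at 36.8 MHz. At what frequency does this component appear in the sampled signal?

36.8 MHz mod fs = 17.8 MHz.
17.8 MHz > fs/2 = 9.5 MHz, folds to fs − 17.8 MHz = 1.2 MHz.

1.2 MHz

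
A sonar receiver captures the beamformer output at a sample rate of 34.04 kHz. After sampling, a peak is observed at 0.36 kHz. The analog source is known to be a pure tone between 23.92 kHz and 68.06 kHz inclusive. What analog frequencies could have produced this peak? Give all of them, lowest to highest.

Frequencies that alias to 0.36 kHz are k·fs ± 0.36 kHz for integer k ≥ 0.
k=0: 0.36 kHz.
k=1: 33.68 kHz, 34.4 kHz.
k=2: 67.72 kHz, 68.44 kHz.
k=3: 101.76 kHz, 102.48 kHz.
Within [23.92 kHz, 68.06 kHz]: 33.68 kHz, 34.4 kHz, 67.72 kHz.

33.68 kHz, 34.4 kHz, 67.72 kHz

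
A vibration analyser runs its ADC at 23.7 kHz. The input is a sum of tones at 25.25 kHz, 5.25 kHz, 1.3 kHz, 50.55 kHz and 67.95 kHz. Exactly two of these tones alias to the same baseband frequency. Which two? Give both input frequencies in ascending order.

50.55 kHz, 67.95 kHz

fs/2 = 11.85 kHz.
25.25 kHz mod fs = 1.55 kHz.
1.55 kHz ≤ fs/2 = 11.85 kHz, appears at 1.55 kHz.
5.25 kHz ≤ fs/2 = 11.85 kHz, passes unchanged.
1.3 kHz ≤ fs/2 = 11.85 kHz, passes unchanged.
50.55 kHz mod fs = 3.15 kHz.
3.15 kHz ≤ fs/2 = 11.85 kHz, appears at 3.15 kHz.
67.95 kHz mod fs = 20.55 kHz.
20.55 kHz > fs/2 = 11.85 kHz, folds to fs − 20.55 kHz = 3.15 kHz.
50.55 kHz and 67.95 kHz both map to 3.15 kHz.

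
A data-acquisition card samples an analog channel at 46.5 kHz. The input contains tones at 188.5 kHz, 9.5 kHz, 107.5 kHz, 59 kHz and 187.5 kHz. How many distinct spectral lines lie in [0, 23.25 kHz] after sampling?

5

fs/2 = 23.25 kHz.
188.5 kHz mod fs = 2.5 kHz.
2.5 kHz ≤ fs/2 = 23.25 kHz, appears at 2.5 kHz.
9.5 kHz ≤ fs/2 = 23.25 kHz, passes unchanged.
107.5 kHz mod fs = 14.5 kHz.
14.5 kHz ≤ fs/2 = 23.25 kHz, appears at 14.5 kHz.
59 kHz mod fs = 12.5 kHz.
12.5 kHz ≤ fs/2 = 23.25 kHz, appears at 12.5 kHz.
187.5 kHz mod fs = 1.5 kHz.
1.5 kHz ≤ fs/2 = 23.25 kHz, appears at 1.5 kHz.
Distinct values: {1.5 kHz, 2.5 kHz, 9.5 kHz, 12.5 kHz, 14.5 kHz} → 5.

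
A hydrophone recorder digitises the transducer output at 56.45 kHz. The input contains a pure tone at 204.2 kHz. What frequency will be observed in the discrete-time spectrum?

21.6 kHz

204.2 kHz mod fs = 34.85 kHz.
34.85 kHz > fs/2 = 28.225 kHz, folds to fs − 34.85 kHz = 21.6 kHz.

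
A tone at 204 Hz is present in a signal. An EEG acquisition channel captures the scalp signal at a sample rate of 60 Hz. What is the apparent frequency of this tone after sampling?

204 Hz mod fs = 24 Hz.
24 Hz ≤ fs/2 = 30 Hz, appears at 24 Hz.

24 Hz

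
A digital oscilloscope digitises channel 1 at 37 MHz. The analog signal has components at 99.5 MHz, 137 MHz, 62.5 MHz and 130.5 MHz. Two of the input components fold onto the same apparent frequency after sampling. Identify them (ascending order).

fs/2 = 18.5 MHz.
99.5 MHz mod fs = 25.5 MHz.
25.5 MHz > fs/2 = 18.5 MHz, folds to fs − 25.5 MHz = 11.5 MHz.
137 MHz mod fs = 26 MHz.
26 MHz > fs/2 = 18.5 MHz, folds to fs − 26 MHz = 11 MHz.
62.5 MHz mod fs = 25.5 MHz.
25.5 MHz > fs/2 = 18.5 MHz, folds to fs − 25.5 MHz = 11.5 MHz.
130.5 MHz mod fs = 19.5 MHz.
19.5 MHz > fs/2 = 18.5 MHz, folds to fs − 19.5 MHz = 17.5 MHz.
62.5 MHz and 99.5 MHz both map to 11.5 MHz.

62.5 MHz, 99.5 MHz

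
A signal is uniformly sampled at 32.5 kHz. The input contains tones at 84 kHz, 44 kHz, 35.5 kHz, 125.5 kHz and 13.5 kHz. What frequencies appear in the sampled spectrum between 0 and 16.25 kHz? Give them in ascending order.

3 kHz, 4.5 kHz, 11.5 kHz, 13.5 kHz

fs/2 = 16.25 kHz.
84 kHz mod fs = 19 kHz.
19 kHz > fs/2 = 16.25 kHz, folds to fs − 19 kHz = 13.5 kHz.
44 kHz mod fs = 11.5 kHz.
11.5 kHz ≤ fs/2 = 16.25 kHz, appears at 11.5 kHz.
35.5 kHz mod fs = 3 kHz.
3 kHz ≤ fs/2 = 16.25 kHz, appears at 3 kHz.
125.5 kHz mod fs = 28 kHz.
28 kHz > fs/2 = 16.25 kHz, folds to fs − 28 kHz = 4.5 kHz.
13.5 kHz ≤ fs/2 = 16.25 kHz, passes unchanged.
Distinct values: {3 kHz, 4.5 kHz, 11.5 kHz, 13.5 kHz}.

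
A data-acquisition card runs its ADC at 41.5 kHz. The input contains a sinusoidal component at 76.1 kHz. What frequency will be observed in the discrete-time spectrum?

76.1 kHz mod fs = 34.6 kHz.
34.6 kHz > fs/2 = 20.75 kHz, folds to fs − 34.6 kHz = 6.9 kHz.

6.9 kHz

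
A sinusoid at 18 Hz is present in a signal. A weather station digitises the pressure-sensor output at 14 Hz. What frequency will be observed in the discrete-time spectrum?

18 Hz mod fs = 4 Hz.
4 Hz ≤ fs/2 = 7 Hz, appears at 4 Hz.

4 Hz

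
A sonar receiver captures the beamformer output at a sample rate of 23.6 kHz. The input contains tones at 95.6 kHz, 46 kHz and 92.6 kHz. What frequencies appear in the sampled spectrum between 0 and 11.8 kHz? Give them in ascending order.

fs/2 = 11.8 kHz.
95.6 kHz mod fs = 1.2 kHz.
1.2 kHz ≤ fs/2 = 11.8 kHz, appears at 1.2 kHz.
46 kHz mod fs = 22.4 kHz.
22.4 kHz > fs/2 = 11.8 kHz, folds to fs − 22.4 kHz = 1.2 kHz.
92.6 kHz mod fs = 21.8 kHz.
21.8 kHz > fs/2 = 11.8 kHz, folds to fs − 21.8 kHz = 1.8 kHz.
Distinct values: {1.2 kHz, 1.8 kHz}.

1.2 kHz, 1.8 kHz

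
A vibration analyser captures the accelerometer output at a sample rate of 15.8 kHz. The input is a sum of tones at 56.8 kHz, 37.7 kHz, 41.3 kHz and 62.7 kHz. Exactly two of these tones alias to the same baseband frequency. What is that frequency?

6.1 kHz

fs/2 = 7.9 kHz.
56.8 kHz mod fs = 9.4 kHz.
9.4 kHz > fs/2 = 7.9 kHz, folds to fs − 9.4 kHz = 6.4 kHz.
37.7 kHz mod fs = 6.1 kHz.
6.1 kHz ≤ fs/2 = 7.9 kHz, appears at 6.1 kHz.
41.3 kHz mod fs = 9.7 kHz.
9.7 kHz > fs/2 = 7.9 kHz, folds to fs − 9.7 kHz = 6.1 kHz.
62.7 kHz mod fs = 15.3 kHz.
15.3 kHz > fs/2 = 7.9 kHz, folds to fs − 15.3 kHz = 0.5 kHz.
37.7 kHz and 41.3 kHz both map to 6.1 kHz.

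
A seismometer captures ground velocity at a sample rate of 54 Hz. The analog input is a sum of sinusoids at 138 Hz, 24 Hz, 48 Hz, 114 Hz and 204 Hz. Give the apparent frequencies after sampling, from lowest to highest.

fs/2 = 27 Hz.
138 Hz mod fs = 30 Hz.
30 Hz > fs/2 = 27 Hz, folds to fs − 30 Hz = 24 Hz.
24 Hz ≤ fs/2 = 27 Hz, passes unchanged.
48 Hz > fs/2 = 27 Hz, folds to fs − 48 Hz = 6 Hz.
114 Hz mod fs = 6 Hz.
6 Hz ≤ fs/2 = 27 Hz, appears at 6 Hz.
204 Hz mod fs = 42 Hz.
42 Hz > fs/2 = 27 Hz, folds to fs − 42 Hz = 12 Hz.
Distinct values: {6 Hz, 12 Hz, 24 Hz}.

6 Hz, 12 Hz, 24 Hz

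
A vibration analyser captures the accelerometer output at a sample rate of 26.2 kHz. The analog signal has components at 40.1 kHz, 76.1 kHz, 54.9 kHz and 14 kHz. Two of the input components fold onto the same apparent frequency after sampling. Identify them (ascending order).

54.9 kHz, 76.1 kHz

fs/2 = 13.1 kHz.
40.1 kHz mod fs = 13.9 kHz.
13.9 kHz > fs/2 = 13.1 kHz, folds to fs − 13.9 kHz = 12.3 kHz.
76.1 kHz mod fs = 23.7 kHz.
23.7 kHz > fs/2 = 13.1 kHz, folds to fs − 23.7 kHz = 2.5 kHz.
54.9 kHz mod fs = 2.5 kHz.
2.5 kHz ≤ fs/2 = 13.1 kHz, appears at 2.5 kHz.
14 kHz > fs/2 = 13.1 kHz, folds to fs − 14 kHz = 12.2 kHz.
54.9 kHz and 76.1 kHz both map to 2.5 kHz.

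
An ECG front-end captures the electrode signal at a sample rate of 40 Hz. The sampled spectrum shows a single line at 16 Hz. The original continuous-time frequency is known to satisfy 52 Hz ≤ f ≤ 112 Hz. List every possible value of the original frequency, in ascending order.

Frequencies that alias to 16 Hz are k·fs ± 16 Hz for integer k ≥ 0.
k=0: 16 Hz.
k=1: 24 Hz, 56 Hz.
k=2: 64 Hz, 96 Hz.
k=3: 104 Hz, 136 Hz.
k=4: 144 Hz, 176 Hz.
Within [52 Hz, 112 Hz]: 56 Hz, 64 Hz, 96 Hz, 104 Hz.

56 Hz, 64 Hz, 96 Hz, 104 Hz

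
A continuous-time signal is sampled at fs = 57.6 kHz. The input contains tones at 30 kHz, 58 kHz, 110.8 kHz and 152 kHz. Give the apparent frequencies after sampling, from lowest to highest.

0.4 kHz, 4.4 kHz, 20.8 kHz, 27.6 kHz

fs/2 = 28.8 kHz.
30 kHz > fs/2 = 28.8 kHz, folds to fs − 30 kHz = 27.6 kHz.
58 kHz mod fs = 0.4 kHz.
0.4 kHz ≤ fs/2 = 28.8 kHz, appears at 0.4 kHz.
110.8 kHz mod fs = 53.2 kHz.
53.2 kHz > fs/2 = 28.8 kHz, folds to fs − 53.2 kHz = 4.4 kHz.
152 kHz mod fs = 36.8 kHz.
36.8 kHz > fs/2 = 28.8 kHz, folds to fs − 36.8 kHz = 20.8 kHz.
Distinct values: {0.4 kHz, 4.4 kHz, 20.8 kHz, 27.6 kHz}.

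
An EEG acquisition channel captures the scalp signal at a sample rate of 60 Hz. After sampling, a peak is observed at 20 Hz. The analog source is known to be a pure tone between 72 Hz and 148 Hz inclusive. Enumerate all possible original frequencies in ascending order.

Frequencies that alias to 20 Hz are k·fs ± 20 Hz for integer k ≥ 0.
k=0: 20 Hz.
k=1: 40 Hz, 80 Hz.
k=2: 100 Hz, 140 Hz.
k=3: 160 Hz, 200 Hz.
Within [72 Hz, 148 Hz]: 80 Hz, 100 Hz, 140 Hz.

80 Hz, 100 Hz, 140 Hz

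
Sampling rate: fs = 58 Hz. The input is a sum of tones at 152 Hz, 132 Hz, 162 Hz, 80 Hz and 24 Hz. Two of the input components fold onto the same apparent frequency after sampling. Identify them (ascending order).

80 Hz, 152 Hz

fs/2 = 29 Hz.
152 Hz mod fs = 36 Hz.
36 Hz > fs/2 = 29 Hz, folds to fs − 36 Hz = 22 Hz.
132 Hz mod fs = 16 Hz.
16 Hz ≤ fs/2 = 29 Hz, appears at 16 Hz.
162 Hz mod fs = 46 Hz.
46 Hz > fs/2 = 29 Hz, folds to fs − 46 Hz = 12 Hz.
80 Hz mod fs = 22 Hz.
22 Hz ≤ fs/2 = 29 Hz, appears at 22 Hz.
24 Hz ≤ fs/2 = 29 Hz, passes unchanged.
80 Hz and 152 Hz both map to 22 Hz.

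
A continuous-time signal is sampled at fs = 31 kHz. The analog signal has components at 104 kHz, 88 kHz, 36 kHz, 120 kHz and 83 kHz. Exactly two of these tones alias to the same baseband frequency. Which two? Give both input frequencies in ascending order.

fs/2 = 15.5 kHz.
104 kHz mod fs = 11 kHz.
11 kHz ≤ fs/2 = 15.5 kHz, appears at 11 kHz.
88 kHz mod fs = 26 kHz.
26 kHz > fs/2 = 15.5 kHz, folds to fs − 26 kHz = 5 kHz.
36 kHz mod fs = 5 kHz.
5 kHz ≤ fs/2 = 15.5 kHz, appears at 5 kHz.
120 kHz mod fs = 27 kHz.
27 kHz > fs/2 = 15.5 kHz, folds to fs − 27 kHz = 4 kHz.
83 kHz mod fs = 21 kHz.
21 kHz > fs/2 = 15.5 kHz, folds to fs − 21 kHz = 10 kHz.
36 kHz and 88 kHz both map to 5 kHz.

36 kHz, 88 kHz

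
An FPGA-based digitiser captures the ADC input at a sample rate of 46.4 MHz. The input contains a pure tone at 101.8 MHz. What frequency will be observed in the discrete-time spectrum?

101.8 MHz mod fs = 9 MHz.
9 MHz ≤ fs/2 = 23.2 MHz, appears at 9 MHz.

9 MHz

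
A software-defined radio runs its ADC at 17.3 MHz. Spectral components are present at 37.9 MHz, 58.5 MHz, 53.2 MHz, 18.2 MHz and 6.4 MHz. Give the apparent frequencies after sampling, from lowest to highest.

0.9 MHz, 1.3 MHz, 3.3 MHz, 6.4 MHz, 6.6 MHz

fs/2 = 8.65 MHz.
37.9 MHz mod fs = 3.3 MHz.
3.3 MHz ≤ fs/2 = 8.65 MHz, appears at 3.3 MHz.
58.5 MHz mod fs = 6.6 MHz.
6.6 MHz ≤ fs/2 = 8.65 MHz, appears at 6.6 MHz.
53.2 MHz mod fs = 1.3 MHz.
1.3 MHz ≤ fs/2 = 8.65 MHz, appears at 1.3 MHz.
18.2 MHz mod fs = 0.9 MHz.
0.9 MHz ≤ fs/2 = 8.65 MHz, appears at 0.9 MHz.
6.4 MHz ≤ fs/2 = 8.65 MHz, passes unchanged.
Distinct values: {0.9 MHz, 1.3 MHz, 3.3 MHz, 6.4 MHz, 6.6 MHz}.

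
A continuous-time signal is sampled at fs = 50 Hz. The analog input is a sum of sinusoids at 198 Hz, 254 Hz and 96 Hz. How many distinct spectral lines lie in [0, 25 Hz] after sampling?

fs/2 = 25 Hz.
198 Hz mod fs = 48 Hz.
48 Hz > fs/2 = 25 Hz, folds to fs − 48 Hz = 2 Hz.
254 Hz mod fs = 4 Hz.
4 Hz ≤ fs/2 = 25 Hz, appears at 4 Hz.
96 Hz mod fs = 46 Hz.
46 Hz > fs/2 = 25 Hz, folds to fs − 46 Hz = 4 Hz.
Distinct values: {2 Hz, 4 Hz} → 2.

2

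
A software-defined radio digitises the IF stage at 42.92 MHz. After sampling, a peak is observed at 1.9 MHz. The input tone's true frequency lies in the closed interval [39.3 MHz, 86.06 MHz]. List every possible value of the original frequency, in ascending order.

Frequencies that alias to 1.9 MHz are k·fs ± 1.9 MHz for integer k ≥ 0.
k=0: 1.9 MHz.
k=1: 41.02 MHz, 44.82 MHz.
k=2: 83.94 MHz, 87.74 MHz.
k=3: 126.86 MHz, 130.66 MHz.
Within [39.3 MHz, 86.06 MHz]: 41.02 MHz, 44.82 MHz, 83.94 MHz.

41.02 MHz, 44.82 MHz, 83.94 MHz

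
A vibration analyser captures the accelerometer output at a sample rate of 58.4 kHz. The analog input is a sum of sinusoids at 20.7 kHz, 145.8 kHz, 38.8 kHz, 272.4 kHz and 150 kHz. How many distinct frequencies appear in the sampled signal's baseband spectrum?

fs/2 = 29.2 kHz.
20.7 kHz ≤ fs/2 = 29.2 kHz, passes unchanged.
145.8 kHz mod fs = 29 kHz.
29 kHz ≤ fs/2 = 29.2 kHz, appears at 29 kHz.
38.8 kHz > fs/2 = 29.2 kHz, folds to fs − 38.8 kHz = 19.6 kHz.
272.4 kHz mod fs = 38.8 kHz.
38.8 kHz > fs/2 = 29.2 kHz, folds to fs − 38.8 kHz = 19.6 kHz.
150 kHz mod fs = 33.2 kHz.
33.2 kHz > fs/2 = 29.2 kHz, folds to fs − 33.2 kHz = 25.2 kHz.
Distinct values: {19.6 kHz, 20.7 kHz, 25.2 kHz, 29 kHz} → 4.

4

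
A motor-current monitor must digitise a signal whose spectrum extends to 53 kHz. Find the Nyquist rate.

106 kHz

Nyquist rate = 2 × 53 kHz = 106 kHz.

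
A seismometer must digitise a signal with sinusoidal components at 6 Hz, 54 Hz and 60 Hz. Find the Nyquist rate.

Highest-frequency component: 60 Hz.
Nyquist rate = 2 × 60 Hz = 120 Hz.

120 Hz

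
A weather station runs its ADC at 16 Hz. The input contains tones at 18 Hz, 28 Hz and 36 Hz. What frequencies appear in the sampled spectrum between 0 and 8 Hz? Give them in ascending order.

2 Hz, 4 Hz

fs/2 = 8 Hz.
18 Hz mod fs = 2 Hz.
2 Hz ≤ fs/2 = 8 Hz, appears at 2 Hz.
28 Hz mod fs = 12 Hz.
12 Hz > fs/2 = 8 Hz, folds to fs − 12 Hz = 4 Hz.
36 Hz mod fs = 4 Hz.
4 Hz ≤ fs/2 = 8 Hz, appears at 4 Hz.
Distinct values: {2 Hz, 4 Hz}.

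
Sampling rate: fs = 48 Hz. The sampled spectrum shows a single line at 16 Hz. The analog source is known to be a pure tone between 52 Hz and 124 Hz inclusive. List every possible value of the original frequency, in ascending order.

64 Hz, 80 Hz, 112 Hz

Frequencies that alias to 16 Hz are k·fs ± 16 Hz for integer k ≥ 0.
k=0: 16 Hz.
k=1: 32 Hz, 64 Hz.
k=2: 80 Hz, 112 Hz.
k=3: 128 Hz, 160 Hz.
Within [52 Hz, 124 Hz]: 64 Hz, 80 Hz, 112 Hz.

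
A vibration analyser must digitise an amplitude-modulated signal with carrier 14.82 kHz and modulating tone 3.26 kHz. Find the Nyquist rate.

AM sidebands sit at fc ± fm = 11.56 kHz and 18.08 kHz.
Highest-frequency component: 18.08 kHz.
Nyquist rate = 2 × 18.08 kHz = 36.16 kHz.

36.16 kHz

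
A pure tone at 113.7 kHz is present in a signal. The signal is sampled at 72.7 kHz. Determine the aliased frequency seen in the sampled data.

31.7 kHz

113.7 kHz mod fs = 41 kHz.
41 kHz > fs/2 = 36.35 kHz, folds to fs − 41 kHz = 31.7 kHz.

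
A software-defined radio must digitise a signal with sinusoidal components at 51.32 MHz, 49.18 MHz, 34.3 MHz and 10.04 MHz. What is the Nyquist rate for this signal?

Highest-frequency component: 51.32 MHz.
Nyquist rate = 2 × 51.32 MHz = 102.64 MHz.

102.64 MHz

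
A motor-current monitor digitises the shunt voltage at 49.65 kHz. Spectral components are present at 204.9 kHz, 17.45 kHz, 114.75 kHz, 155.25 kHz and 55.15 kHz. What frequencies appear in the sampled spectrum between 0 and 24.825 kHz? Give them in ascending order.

fs/2 = 24.825 kHz.
204.9 kHz mod fs = 6.3 kHz.
6.3 kHz ≤ fs/2 = 24.825 kHz, appears at 6.3 kHz.
17.45 kHz ≤ fs/2 = 24.825 kHz, passes unchanged.
114.75 kHz mod fs = 15.45 kHz.
15.45 kHz ≤ fs/2 = 24.825 kHz, appears at 15.45 kHz.
155.25 kHz mod fs = 6.3 kHz.
6.3 kHz ≤ fs/2 = 24.825 kHz, appears at 6.3 kHz.
55.15 kHz mod fs = 5.5 kHz.
5.5 kHz ≤ fs/2 = 24.825 kHz, appears at 5.5 kHz.
Distinct values: {5.5 kHz, 6.3 kHz, 15.45 kHz, 17.45 kHz}.

5.5 kHz, 6.3 kHz, 15.45 kHz, 17.45 kHz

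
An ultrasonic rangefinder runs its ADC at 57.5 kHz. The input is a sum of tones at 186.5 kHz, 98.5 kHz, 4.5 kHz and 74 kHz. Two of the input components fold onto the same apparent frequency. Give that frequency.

16.5 kHz

fs/2 = 28.75 kHz.
186.5 kHz mod fs = 14 kHz.
14 kHz ≤ fs/2 = 28.75 kHz, appears at 14 kHz.
98.5 kHz mod fs = 41 kHz.
41 kHz > fs/2 = 28.75 kHz, folds to fs − 41 kHz = 16.5 kHz.
4.5 kHz ≤ fs/2 = 28.75 kHz, passes unchanged.
74 kHz mod fs = 16.5 kHz.
16.5 kHz ≤ fs/2 = 28.75 kHz, appears at 16.5 kHz.
74 kHz and 98.5 kHz both map to 16.5 kHz.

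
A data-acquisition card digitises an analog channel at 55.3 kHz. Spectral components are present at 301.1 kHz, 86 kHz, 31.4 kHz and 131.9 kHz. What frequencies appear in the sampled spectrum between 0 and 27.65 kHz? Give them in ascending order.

21.3 kHz, 23.9 kHz, 24.6 kHz

fs/2 = 27.65 kHz.
301.1 kHz mod fs = 24.6 kHz.
24.6 kHz ≤ fs/2 = 27.65 kHz, appears at 24.6 kHz.
86 kHz mod fs = 30.7 kHz.
30.7 kHz > fs/2 = 27.65 kHz, folds to fs − 30.7 kHz = 24.6 kHz.
31.4 kHz > fs/2 = 27.65 kHz, folds to fs − 31.4 kHz = 23.9 kHz.
131.9 kHz mod fs = 21.3 kHz.
21.3 kHz ≤ fs/2 = 27.65 kHz, appears at 21.3 kHz.
Distinct values: {21.3 kHz, 23.9 kHz, 24.6 kHz}.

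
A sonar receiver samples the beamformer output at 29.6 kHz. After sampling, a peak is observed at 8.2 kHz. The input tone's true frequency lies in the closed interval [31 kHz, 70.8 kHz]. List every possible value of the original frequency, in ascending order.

Frequencies that alias to 8.2 kHz are k·fs ± 8.2 kHz for integer k ≥ 0.
k=0: 8.2 kHz.
k=1: 21.4 kHz, 37.8 kHz.
k=2: 51 kHz, 67.4 kHz.
k=3: 80.6 kHz, 97 kHz.
Within [31 kHz, 70.8 kHz]: 37.8 kHz, 51 kHz, 67.4 kHz.

37.8 kHz, 51 kHz, 67.4 kHz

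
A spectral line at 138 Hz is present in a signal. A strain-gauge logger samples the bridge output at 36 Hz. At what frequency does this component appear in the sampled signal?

138 Hz mod fs = 30 Hz.
30 Hz > fs/2 = 18 Hz, folds to fs − 30 Hz = 6 Hz.

6 Hz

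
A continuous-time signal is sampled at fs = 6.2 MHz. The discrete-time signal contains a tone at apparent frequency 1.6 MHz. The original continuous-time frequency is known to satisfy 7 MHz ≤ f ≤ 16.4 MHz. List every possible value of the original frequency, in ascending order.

7.8 MHz, 10.8 MHz, 14 MHz

Frequencies that alias to 1.6 MHz are k·fs ± 1.6 MHz for integer k ≥ 0.
k=0: 1.6 MHz.
k=1: 4.6 MHz, 7.8 MHz.
k=2: 10.8 MHz, 14 MHz.
k=3: 17 MHz, 20.2 MHz.
Within [7 MHz, 16.4 MHz]: 7.8 MHz, 10.8 MHz, 14 MHz.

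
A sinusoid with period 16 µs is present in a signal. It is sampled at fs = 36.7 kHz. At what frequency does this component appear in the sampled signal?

10.9 kHz

T = 16 µs → f = 1/T = 62.5 kHz.
62.5 kHz mod fs = 25.8 kHz.
25.8 kHz > fs/2 = 18.35 kHz, folds to fs − 25.8 kHz = 10.9 kHz.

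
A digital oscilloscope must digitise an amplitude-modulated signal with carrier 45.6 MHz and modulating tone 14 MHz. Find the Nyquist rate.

AM sidebands sit at fc ± fm = 31.6 MHz and 59.6 MHz.
Highest-frequency component: 59.6 MHz.
Nyquist rate = 2 × 59.6 MHz = 119.2 MHz.

119.2 MHz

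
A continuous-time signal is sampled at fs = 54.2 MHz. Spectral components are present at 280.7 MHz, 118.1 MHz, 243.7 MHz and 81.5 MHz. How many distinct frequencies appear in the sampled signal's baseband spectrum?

2

fs/2 = 27.1 MHz.
280.7 MHz mod fs = 9.7 MHz.
9.7 MHz ≤ fs/2 = 27.1 MHz, appears at 9.7 MHz.
118.1 MHz mod fs = 9.7 MHz.
9.7 MHz ≤ fs/2 = 27.1 MHz, appears at 9.7 MHz.
243.7 MHz mod fs = 26.9 MHz.
26.9 MHz ≤ fs/2 = 27.1 MHz, appears at 26.9 MHz.
81.5 MHz mod fs = 27.3 MHz.
27.3 MHz > fs/2 = 27.1 MHz, folds to fs − 27.3 MHz = 26.9 MHz.
Distinct values: {9.7 MHz, 26.9 MHz} → 2.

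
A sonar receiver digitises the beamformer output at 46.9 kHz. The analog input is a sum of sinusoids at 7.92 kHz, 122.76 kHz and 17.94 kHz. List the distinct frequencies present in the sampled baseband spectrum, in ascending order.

fs/2 = 23.45 kHz.
7.92 kHz ≤ fs/2 = 23.45 kHz, passes unchanged.
122.76 kHz mod fs = 28.96 kHz.
28.96 kHz > fs/2 = 23.45 kHz, folds to fs − 28.96 kHz = 17.94 kHz.
17.94 kHz ≤ fs/2 = 23.45 kHz, passes unchanged.
Distinct values: {7.92 kHz, 17.94 kHz}.

7.92 kHz, 17.94 kHz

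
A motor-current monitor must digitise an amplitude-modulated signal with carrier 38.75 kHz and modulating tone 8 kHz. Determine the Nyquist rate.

93.5 kHz

AM sidebands sit at fc ± fm = 30.75 kHz and 46.75 kHz.
Highest-frequency component: 46.75 kHz.
Nyquist rate = 2 × 46.75 kHz = 93.5 kHz.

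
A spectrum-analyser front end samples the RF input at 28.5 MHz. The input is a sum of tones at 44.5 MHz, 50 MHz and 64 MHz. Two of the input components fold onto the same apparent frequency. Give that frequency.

fs/2 = 14.25 MHz.
44.5 MHz mod fs = 16 MHz.
16 MHz > fs/2 = 14.25 MHz, folds to fs − 16 MHz = 12.5 MHz.
50 MHz mod fs = 21.5 MHz.
21.5 MHz > fs/2 = 14.25 MHz, folds to fs − 21.5 MHz = 7 MHz.
64 MHz mod fs = 7 MHz.
7 MHz ≤ fs/2 = 14.25 MHz, appears at 7 MHz.
50 MHz and 64 MHz both map to 7 MHz.

7 MHz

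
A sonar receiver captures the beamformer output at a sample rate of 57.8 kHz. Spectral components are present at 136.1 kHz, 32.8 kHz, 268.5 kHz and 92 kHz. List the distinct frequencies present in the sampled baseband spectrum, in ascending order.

20.5 kHz, 23.6 kHz, 25 kHz

fs/2 = 28.9 kHz.
136.1 kHz mod fs = 20.5 kHz.
20.5 kHz ≤ fs/2 = 28.9 kHz, appears at 20.5 kHz.
32.8 kHz > fs/2 = 28.9 kHz, folds to fs − 32.8 kHz = 25 kHz.
268.5 kHz mod fs = 37.3 kHz.
37.3 kHz > fs/2 = 28.9 kHz, folds to fs − 37.3 kHz = 20.5 kHz.
92 kHz mod fs = 34.2 kHz.
34.2 kHz > fs/2 = 28.9 kHz, folds to fs − 34.2 kHz = 23.6 kHz.
Distinct values: {20.5 kHz, 23.6 kHz, 25 kHz}.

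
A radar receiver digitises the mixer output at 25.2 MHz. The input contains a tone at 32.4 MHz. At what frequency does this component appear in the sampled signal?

32.4 MHz mod fs = 7.2 MHz.
7.2 MHz ≤ fs/2 = 12.6 MHz, appears at 7.2 MHz.

7.2 MHz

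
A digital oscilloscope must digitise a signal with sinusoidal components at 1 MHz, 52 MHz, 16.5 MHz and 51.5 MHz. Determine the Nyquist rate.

Highest-frequency component: 52 MHz.
Nyquist rate = 2 × 52 MHz = 104 MHz.

104 MHz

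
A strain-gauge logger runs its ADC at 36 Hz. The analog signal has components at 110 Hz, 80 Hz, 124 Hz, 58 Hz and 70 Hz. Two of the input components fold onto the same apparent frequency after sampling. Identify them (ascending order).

fs/2 = 18 Hz.
110 Hz mod fs = 2 Hz.
2 Hz ≤ fs/2 = 18 Hz, appears at 2 Hz.
80 Hz mod fs = 8 Hz.
8 Hz ≤ fs/2 = 18 Hz, appears at 8 Hz.
124 Hz mod fs = 16 Hz.
16 Hz ≤ fs/2 = 18 Hz, appears at 16 Hz.
58 Hz mod fs = 22 Hz.
22 Hz > fs/2 = 18 Hz, folds to fs − 22 Hz = 14 Hz.
70 Hz mod fs = 34 Hz.
34 Hz > fs/2 = 18 Hz, folds to fs − 34 Hz = 2 Hz.
70 Hz and 110 Hz both map to 2 Hz.

70 Hz, 110 Hz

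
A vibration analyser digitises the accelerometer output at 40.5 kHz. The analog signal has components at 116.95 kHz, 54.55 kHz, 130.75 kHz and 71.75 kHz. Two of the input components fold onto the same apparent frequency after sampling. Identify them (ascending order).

fs/2 = 20.25 kHz.
116.95 kHz mod fs = 35.95 kHz.
35.95 kHz > fs/2 = 20.25 kHz, folds to fs − 35.95 kHz = 4.55 kHz.
54.55 kHz mod fs = 14.05 kHz.
14.05 kHz ≤ fs/2 = 20.25 kHz, appears at 14.05 kHz.
130.75 kHz mod fs = 9.25 kHz.
9.25 kHz ≤ fs/2 = 20.25 kHz, appears at 9.25 kHz.
71.75 kHz mod fs = 31.25 kHz.
31.25 kHz > fs/2 = 20.25 kHz, folds to fs − 31.25 kHz = 9.25 kHz.
71.75 kHz and 130.75 kHz both map to 9.25 kHz.

71.75 kHz, 130.75 kHz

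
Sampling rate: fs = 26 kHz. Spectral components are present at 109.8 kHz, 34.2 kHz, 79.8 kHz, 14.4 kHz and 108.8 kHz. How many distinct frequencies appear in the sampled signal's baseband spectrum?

fs/2 = 13 kHz.
109.8 kHz mod fs = 5.8 kHz.
5.8 kHz ≤ fs/2 = 13 kHz, appears at 5.8 kHz.
34.2 kHz mod fs = 8.2 kHz.
8.2 kHz ≤ fs/2 = 13 kHz, appears at 8.2 kHz.
79.8 kHz mod fs = 1.8 kHz.
1.8 kHz ≤ fs/2 = 13 kHz, appears at 1.8 kHz.
14.4 kHz > fs/2 = 13 kHz, folds to fs − 14.4 kHz = 11.6 kHz.
108.8 kHz mod fs = 4.8 kHz.
4.8 kHz ≤ fs/2 = 13 kHz, appears at 4.8 kHz.
Distinct values: {1.8 kHz, 4.8 kHz, 5.8 kHz, 8.2 kHz, 11.6 kHz} → 5.

5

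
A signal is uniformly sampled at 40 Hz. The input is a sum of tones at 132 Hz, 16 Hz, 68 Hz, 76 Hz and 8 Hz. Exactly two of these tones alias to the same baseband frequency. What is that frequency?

fs/2 = 20 Hz.
132 Hz mod fs = 12 Hz.
12 Hz ≤ fs/2 = 20 Hz, appears at 12 Hz.
16 Hz ≤ fs/2 = 20 Hz, passes unchanged.
68 Hz mod fs = 28 Hz.
28 Hz > fs/2 = 20 Hz, folds to fs − 28 Hz = 12 Hz.
76 Hz mod fs = 36 Hz.
36 Hz > fs/2 = 20 Hz, folds to fs − 36 Hz = 4 Hz.
8 Hz ≤ fs/2 = 20 Hz, passes unchanged.
68 Hz and 132 Hz both map to 12 Hz.

12 Hz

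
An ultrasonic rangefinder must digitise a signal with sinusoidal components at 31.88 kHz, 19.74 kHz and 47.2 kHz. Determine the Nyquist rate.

94.4 kHz

Highest-frequency component: 47.2 kHz.
Nyquist rate = 2 × 47.2 kHz = 94.4 kHz.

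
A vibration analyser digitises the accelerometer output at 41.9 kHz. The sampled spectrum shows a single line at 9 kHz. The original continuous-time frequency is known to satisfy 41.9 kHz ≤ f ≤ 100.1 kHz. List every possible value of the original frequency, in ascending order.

Frequencies that alias to 9 kHz are k·fs ± 9 kHz for integer k ≥ 0.
k=0: 9 kHz.
k=1: 32.9 kHz, 50.9 kHz.
k=2: 74.8 kHz, 92.8 kHz.
k=3: 116.7 kHz, 134.7 kHz.
Within [41.9 kHz, 100.1 kHz]: 50.9 kHz, 74.8 kHz, 92.8 kHz.

50.9 kHz, 74.8 kHz, 92.8 kHz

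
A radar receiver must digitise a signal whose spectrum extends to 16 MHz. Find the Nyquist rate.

Nyquist rate = 2 × 16 MHz = 32 MHz.

32 MHz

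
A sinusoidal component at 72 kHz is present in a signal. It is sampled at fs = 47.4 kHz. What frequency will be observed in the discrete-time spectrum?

22.8 kHz

72 kHz mod fs = 24.6 kHz.
24.6 kHz > fs/2 = 23.7 kHz, folds to fs − 24.6 kHz = 22.8 kHz.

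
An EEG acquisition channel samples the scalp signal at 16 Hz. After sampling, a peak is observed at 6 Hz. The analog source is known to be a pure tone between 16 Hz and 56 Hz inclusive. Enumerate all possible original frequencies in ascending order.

22 Hz, 26 Hz, 38 Hz, 42 Hz, 54 Hz

Frequencies that alias to 6 Hz are k·fs ± 6 Hz for integer k ≥ 0.
k=0: 6 Hz.
k=1: 10 Hz, 22 Hz.
k=2: 26 Hz, 38 Hz.
k=3: 42 Hz, 54 Hz.
k=4: 58 Hz, 70 Hz.
Within [16 Hz, 56 Hz]: 22 Hz, 26 Hz, 38 Hz, 42 Hz, 54 Hz.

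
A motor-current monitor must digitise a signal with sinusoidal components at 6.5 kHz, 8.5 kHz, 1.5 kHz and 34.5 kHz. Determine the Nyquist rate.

69 kHz

Highest-frequency component: 34.5 kHz.
Nyquist rate = 2 × 34.5 kHz = 69 kHz.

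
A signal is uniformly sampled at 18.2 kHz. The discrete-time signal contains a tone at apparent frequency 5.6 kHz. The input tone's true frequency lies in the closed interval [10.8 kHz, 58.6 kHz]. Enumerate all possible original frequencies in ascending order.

Frequencies that alias to 5.6 kHz are k·fs ± 5.6 kHz for integer k ≥ 0.
k=0: 5.6 kHz.
k=1: 12.6 kHz, 23.8 kHz.
k=2: 30.8 kHz, 42 kHz.
k=3: 49 kHz, 60.2 kHz.
k=4: 67.2 kHz, 78.4 kHz.
Within [10.8 kHz, 58.6 kHz]: 12.6 kHz, 23.8 kHz, 30.8 kHz, 42 kHz, 49 kHz.

12.6 kHz, 23.8 kHz, 30.8 kHz, 42 kHz, 49 kHz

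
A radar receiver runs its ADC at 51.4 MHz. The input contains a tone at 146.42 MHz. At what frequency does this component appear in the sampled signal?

7.78 MHz

146.42 MHz mod fs = 43.62 MHz.
43.62 MHz > fs/2 = 25.7 MHz, folds to fs − 43.62 MHz = 7.78 MHz.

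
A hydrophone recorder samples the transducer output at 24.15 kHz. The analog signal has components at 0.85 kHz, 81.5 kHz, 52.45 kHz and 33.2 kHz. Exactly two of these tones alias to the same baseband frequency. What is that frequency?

fs/2 = 12.075 kHz.
0.85 kHz ≤ fs/2 = 12.075 kHz, passes unchanged.
81.5 kHz mod fs = 9.05 kHz.
9.05 kHz ≤ fs/2 = 12.075 kHz, appears at 9.05 kHz.
52.45 kHz mod fs = 4.15 kHz.
4.15 kHz ≤ fs/2 = 12.075 kHz, appears at 4.15 kHz.
33.2 kHz mod fs = 9.05 kHz.
9.05 kHz ≤ fs/2 = 12.075 kHz, appears at 9.05 kHz.
33.2 kHz and 81.5 kHz both map to 9.05 kHz.

9.05 kHz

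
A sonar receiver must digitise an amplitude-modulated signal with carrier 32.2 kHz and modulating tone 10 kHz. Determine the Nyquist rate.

AM sidebands sit at fc ± fm = 22.2 kHz and 42.2 kHz.
Highest-frequency component: 42.2 kHz.
Nyquist rate = 2 × 42.2 kHz = 84.4 kHz.

84.4 kHz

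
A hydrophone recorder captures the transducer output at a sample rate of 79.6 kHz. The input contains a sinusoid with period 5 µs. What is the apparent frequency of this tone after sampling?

38.8 kHz

T = 5 µs → f = 1/T = 200 kHz.
200 kHz mod fs = 40.8 kHz.
40.8 kHz > fs/2 = 39.8 kHz, folds to fs − 40.8 kHz = 38.8 kHz.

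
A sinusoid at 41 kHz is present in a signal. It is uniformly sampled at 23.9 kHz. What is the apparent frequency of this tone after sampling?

41 kHz mod fs = 17.1 kHz.
17.1 kHz > fs/2 = 11.95 kHz, folds to fs − 17.1 kHz = 6.8 kHz.

6.8 kHz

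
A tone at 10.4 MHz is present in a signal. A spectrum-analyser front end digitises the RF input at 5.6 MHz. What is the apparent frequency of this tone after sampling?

0.8 MHz

10.4 MHz mod fs = 4.8 MHz.
4.8 MHz > fs/2 = 2.8 MHz, folds to fs − 4.8 MHz = 0.8 MHz.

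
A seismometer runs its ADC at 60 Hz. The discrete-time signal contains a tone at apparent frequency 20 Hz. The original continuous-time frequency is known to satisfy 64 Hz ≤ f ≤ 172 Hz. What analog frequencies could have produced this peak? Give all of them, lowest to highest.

80 Hz, 100 Hz, 140 Hz, 160 Hz

Frequencies that alias to 20 Hz are k·fs ± 20 Hz for integer k ≥ 0.
k=0: 20 Hz.
k=1: 40 Hz, 80 Hz.
k=2: 100 Hz, 140 Hz.
k=3: 160 Hz, 200 Hz.
k=4: 220 Hz, 260 Hz.
Within [64 Hz, 172 Hz]: 80 Hz, 100 Hz, 140 Hz, 160 Hz.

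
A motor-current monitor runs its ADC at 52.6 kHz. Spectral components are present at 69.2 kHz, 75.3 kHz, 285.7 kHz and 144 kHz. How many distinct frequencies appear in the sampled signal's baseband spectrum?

fs/2 = 26.3 kHz.
69.2 kHz mod fs = 16.6 kHz.
16.6 kHz ≤ fs/2 = 26.3 kHz, appears at 16.6 kHz.
75.3 kHz mod fs = 22.7 kHz.
22.7 kHz ≤ fs/2 = 26.3 kHz, appears at 22.7 kHz.
285.7 kHz mod fs = 22.7 kHz.
22.7 kHz ≤ fs/2 = 26.3 kHz, appears at 22.7 kHz.
144 kHz mod fs = 38.8 kHz.
38.8 kHz > fs/2 = 26.3 kHz, folds to fs − 38.8 kHz = 13.8 kHz.
Distinct values: {13.8 kHz, 16.6 kHz, 22.7 kHz} → 3.

3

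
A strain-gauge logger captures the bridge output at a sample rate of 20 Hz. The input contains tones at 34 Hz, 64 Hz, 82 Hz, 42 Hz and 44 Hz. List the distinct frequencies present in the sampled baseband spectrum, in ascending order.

2 Hz, 4 Hz, 6 Hz

fs/2 = 10 Hz.
34 Hz mod fs = 14 Hz.
14 Hz > fs/2 = 10 Hz, folds to fs − 14 Hz = 6 Hz.
64 Hz mod fs = 4 Hz.
4 Hz ≤ fs/2 = 10 Hz, appears at 4 Hz.
82 Hz mod fs = 2 Hz.
2 Hz ≤ fs/2 = 10 Hz, appears at 2 Hz.
42 Hz mod fs = 2 Hz.
2 Hz ≤ fs/2 = 10 Hz, appears at 2 Hz.
44 Hz mod fs = 4 Hz.
4 Hz ≤ fs/2 = 10 Hz, appears at 4 Hz.
Distinct values: {2 Hz, 4 Hz, 6 Hz}.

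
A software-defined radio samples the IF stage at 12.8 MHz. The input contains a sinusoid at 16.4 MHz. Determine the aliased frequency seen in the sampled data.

16.4 MHz mod fs = 3.6 MHz.
3.6 MHz ≤ fs/2 = 6.4 MHz, appears at 3.6 MHz.

3.6 MHz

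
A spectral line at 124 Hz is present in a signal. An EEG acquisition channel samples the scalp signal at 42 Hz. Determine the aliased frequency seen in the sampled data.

2 Hz

124 Hz mod fs = 40 Hz.
40 Hz > fs/2 = 21 Hz, folds to fs − 40 Hz = 2 Hz.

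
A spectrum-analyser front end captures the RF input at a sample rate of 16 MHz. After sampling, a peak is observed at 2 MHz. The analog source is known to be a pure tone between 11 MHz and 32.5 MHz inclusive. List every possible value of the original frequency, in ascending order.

Frequencies that alias to 2 MHz are k·fs ± 2 MHz for integer k ≥ 0.
k=0: 2 MHz.
k=1: 14 MHz, 18 MHz.
k=2: 30 MHz, 34 MHz.
k=3: 46 MHz, 50 MHz.
Within [11 MHz, 32.5 MHz]: 14 MHz, 18 MHz, 30 MHz.

14 MHz, 18 MHz, 30 MHz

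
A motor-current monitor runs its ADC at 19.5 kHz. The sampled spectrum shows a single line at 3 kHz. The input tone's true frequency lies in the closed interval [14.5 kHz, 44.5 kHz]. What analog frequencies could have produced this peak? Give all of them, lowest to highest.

16.5 kHz, 22.5 kHz, 36 kHz, 42 kHz

Frequencies that alias to 3 kHz are k·fs ± 3 kHz for integer k ≥ 0.
k=0: 3 kHz.
k=1: 16.5 kHz, 22.5 kHz.
k=2: 36 kHz, 42 kHz.
k=3: 55.5 kHz, 61.5 kHz.
Within [14.5 kHz, 44.5 kHz]: 16.5 kHz, 22.5 kHz, 36 kHz, 42 kHz.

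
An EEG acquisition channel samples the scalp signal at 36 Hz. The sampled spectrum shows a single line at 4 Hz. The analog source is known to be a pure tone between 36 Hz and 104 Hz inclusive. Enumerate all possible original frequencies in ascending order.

Frequencies that alias to 4 Hz are k·fs ± 4 Hz for integer k ≥ 0.
k=0: 4 Hz.
k=1: 32 Hz, 40 Hz.
k=2: 68 Hz, 76 Hz.
k=3: 104 Hz, 112 Hz.
k=4: 140 Hz, 148 Hz.
Within [36 Hz, 104 Hz]: 40 Hz, 68 Hz, 76 Hz, 104 Hz.

40 Hz, 68 Hz, 76 Hz, 104 Hz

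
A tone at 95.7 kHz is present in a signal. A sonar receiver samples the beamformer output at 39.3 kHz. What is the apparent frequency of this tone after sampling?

17.1 kHz

95.7 kHz mod fs = 17.1 kHz.
17.1 kHz ≤ fs/2 = 19.65 kHz, appears at 17.1 kHz.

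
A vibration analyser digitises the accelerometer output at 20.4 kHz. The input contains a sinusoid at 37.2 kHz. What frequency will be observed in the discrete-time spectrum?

37.2 kHz mod fs = 16.8 kHz.
16.8 kHz > fs/2 = 10.2 kHz, folds to fs − 16.8 kHz = 3.6 kHz.

3.6 kHz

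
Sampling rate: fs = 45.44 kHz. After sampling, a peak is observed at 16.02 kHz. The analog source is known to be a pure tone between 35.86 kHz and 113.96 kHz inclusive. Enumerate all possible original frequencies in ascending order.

Frequencies that alias to 16.02 kHz are k·fs ± 16.02 kHz for integer k ≥ 0.
k=0: 16.02 kHz.
k=1: 29.42 kHz, 61.46 kHz.
k=2: 74.86 kHz, 106.9 kHz.
k=3: 120.3 kHz, 152.34 kHz.
Within [35.86 kHz, 113.96 kHz]: 61.46 kHz, 74.86 kHz, 106.9 kHz.

61.46 kHz, 74.86 kHz, 106.9 kHz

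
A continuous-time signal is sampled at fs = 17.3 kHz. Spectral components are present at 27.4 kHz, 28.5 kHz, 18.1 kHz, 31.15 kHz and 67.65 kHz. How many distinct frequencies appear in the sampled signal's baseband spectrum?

5

fs/2 = 8.65 kHz.
27.4 kHz mod fs = 10.1 kHz.
10.1 kHz > fs/2 = 8.65 kHz, folds to fs − 10.1 kHz = 7.2 kHz.
28.5 kHz mod fs = 11.2 kHz.
11.2 kHz > fs/2 = 8.65 kHz, folds to fs − 11.2 kHz = 6.1 kHz.
18.1 kHz mod fs = 0.8 kHz.
0.8 kHz ≤ fs/2 = 8.65 kHz, appears at 0.8 kHz.
31.15 kHz mod fs = 13.85 kHz.
13.85 kHz > fs/2 = 8.65 kHz, folds to fs − 13.85 kHz = 3.45 kHz.
67.65 kHz mod fs = 15.75 kHz.
15.75 kHz > fs/2 = 8.65 kHz, folds to fs − 15.75 kHz = 1.55 kHz.
Distinct values: {0.8 kHz, 1.55 kHz, 3.45 kHz, 6.1 kHz, 7.2 kHz} → 5.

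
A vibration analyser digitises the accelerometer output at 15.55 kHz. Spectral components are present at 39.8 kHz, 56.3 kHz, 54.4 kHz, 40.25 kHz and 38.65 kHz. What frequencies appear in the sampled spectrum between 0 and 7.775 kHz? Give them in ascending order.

fs/2 = 7.775 kHz.
39.8 kHz mod fs = 8.7 kHz.
8.7 kHz > fs/2 = 7.775 kHz, folds to fs − 8.7 kHz = 6.85 kHz.
56.3 kHz mod fs = 9.65 kHz.
9.65 kHz > fs/2 = 7.775 kHz, folds to fs − 9.65 kHz = 5.9 kHz.
54.4 kHz mod fs = 7.75 kHz.
7.75 kHz ≤ fs/2 = 7.775 kHz, appears at 7.75 kHz.
40.25 kHz mod fs = 9.15 kHz.
9.15 kHz > fs/2 = 7.775 kHz, folds to fs − 9.15 kHz = 6.4 kHz.
38.65 kHz mod fs = 7.55 kHz.
7.55 kHz ≤ fs/2 = 7.775 kHz, appears at 7.55 kHz.
Distinct values: {5.9 kHz, 6.4 kHz, 6.85 kHz, 7.55 kHz, 7.75 kHz}.

5.9 kHz, 6.4 kHz, 6.85 kHz, 7.55 kHz, 7.75 kHz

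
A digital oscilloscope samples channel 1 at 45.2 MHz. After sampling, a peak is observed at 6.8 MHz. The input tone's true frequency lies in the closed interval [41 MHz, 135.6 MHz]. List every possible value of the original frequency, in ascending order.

52 MHz, 83.6 MHz, 97.2 MHz, 128.8 MHz

Frequencies that alias to 6.8 MHz are k·fs ± 6.8 MHz for integer k ≥ 0.
k=0: 6.8 MHz.
k=1: 38.4 MHz, 52 MHz.
k=2: 83.6 MHz, 97.2 MHz.
k=3: 128.8 MHz, 142.4 MHz.
k=4: 174 MHz, 187.6 MHz.
Within [41 MHz, 135.6 MHz]: 52 MHz, 83.6 MHz, 97.2 MHz, 128.8 MHz.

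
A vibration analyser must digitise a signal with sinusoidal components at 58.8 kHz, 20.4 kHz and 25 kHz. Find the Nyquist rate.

Highest-frequency component: 58.8 kHz.
Nyquist rate = 2 × 58.8 kHz = 117.6 kHz.

117.6 kHz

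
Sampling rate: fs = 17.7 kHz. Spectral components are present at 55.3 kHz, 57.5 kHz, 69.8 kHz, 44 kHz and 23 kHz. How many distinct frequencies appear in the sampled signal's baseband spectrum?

fs/2 = 8.85 kHz.
55.3 kHz mod fs = 2.2 kHz.
2.2 kHz ≤ fs/2 = 8.85 kHz, appears at 2.2 kHz.
57.5 kHz mod fs = 4.4 kHz.
4.4 kHz ≤ fs/2 = 8.85 kHz, appears at 4.4 kHz.
69.8 kHz mod fs = 16.7 kHz.
16.7 kHz > fs/2 = 8.85 kHz, folds to fs − 16.7 kHz = 1 kHz.
44 kHz mod fs = 8.6 kHz.
8.6 kHz ≤ fs/2 = 8.85 kHz, appears at 8.6 kHz.
23 kHz mod fs = 5.3 kHz.
5.3 kHz ≤ fs/2 = 8.85 kHz, appears at 5.3 kHz.
Distinct values: {1 kHz, 2.2 kHz, 4.4 kHz, 5.3 kHz, 8.6 kHz} → 5.

5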